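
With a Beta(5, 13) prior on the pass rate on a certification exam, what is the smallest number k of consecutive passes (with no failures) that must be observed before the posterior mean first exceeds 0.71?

After k passes and 0 failures the posterior is Beta(5+k, 13), with mean (5+k)/(5+13+k).
Set (5+k)/(18+k) > 0.71 and solve: k > (0.71·18 − 5)/(1 − 0.71) = 26.828.
The smallest integer exceeding 26.828 is 27, and checking k=27: (32)/(45) = 0.7111 > 0.71.

k = 27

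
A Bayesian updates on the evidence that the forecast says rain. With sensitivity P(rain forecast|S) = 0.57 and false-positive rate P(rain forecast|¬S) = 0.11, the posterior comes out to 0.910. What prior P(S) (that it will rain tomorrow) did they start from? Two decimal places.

P(S) = 0.66

In odds form, posterior odds = prior odds × likelihood ratio, so prior odds = posterior odds ÷ LR.
Posterior odds = 0.910/(1−0.910) = 10.1111. LR = 0.57/0.11 = 5.1818.
Prior odds = 10.1111/5.1818 = 1.9513, so P(S) = 1.9513/(1+1.9513) ≈ 0.66.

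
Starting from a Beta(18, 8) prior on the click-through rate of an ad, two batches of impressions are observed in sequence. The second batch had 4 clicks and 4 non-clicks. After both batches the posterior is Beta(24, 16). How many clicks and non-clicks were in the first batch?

2 clicks and 4 non-clicks

Sequential conjugate updates are equivalent to a single update on the pooled data, so total successes = posterior α − prior α and total failures = posterior β − prior β.
Total across both batches: 24−18=6 clicks, 16−8=8 non-clicks.
Subtract the second batch: 6−4=2 clicks and 8−4=4 non-clicks.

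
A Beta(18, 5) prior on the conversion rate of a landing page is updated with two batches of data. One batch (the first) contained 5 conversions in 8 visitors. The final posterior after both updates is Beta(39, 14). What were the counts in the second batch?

Sequential conjugate updates are equivalent to a single update on the pooled data, so total successes = posterior α − prior α and total failures = posterior β − prior β.
Total across both batches: 39−18=21 conversions, 14−5=9 bounces.
Subtract the first batch: 21−5=16 conversions and 9−3=6 bounces.

16 conversions and 6 bounces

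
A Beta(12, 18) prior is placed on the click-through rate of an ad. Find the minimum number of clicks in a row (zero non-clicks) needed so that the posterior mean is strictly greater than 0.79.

k = 56

After k clicks and 0 non-clicks the posterior is Beta(12+k, 18), with mean (12+k)/(12+18+k).
Set (12+k)/(30+k) > 0.79 and solve: k > (0.79·30 − 12)/(1 − 0.79) = 55.714.
The smallest integer exceeding 55.714 is 56.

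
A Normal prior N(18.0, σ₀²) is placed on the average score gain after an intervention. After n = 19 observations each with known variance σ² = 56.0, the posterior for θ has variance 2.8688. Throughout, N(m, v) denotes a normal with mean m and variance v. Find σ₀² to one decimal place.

σ₀² = 107.6

Posterior precision equals prior precision plus data precision: 1/σ_n² = 1/σ₀² + n/σ².
So 1/σ₀² = 1/2.8688 − 19/56.0 = 0.348578 − 0.339286 = 0.009292.
Hence σ₀² = 1/0.009292 ≈ 107.6.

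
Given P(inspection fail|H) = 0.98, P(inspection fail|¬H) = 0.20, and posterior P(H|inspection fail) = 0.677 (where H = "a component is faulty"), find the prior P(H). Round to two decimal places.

P(H) = 0.30

In odds form, posterior odds = prior odds × likelihood ratio, so prior odds = posterior odds ÷ LR.
Posterior odds = 0.677/(1−0.677) = 2.0960. LR = 0.98/0.20 = 4.9000.
Prior odds = 2.0960/4.9000 = 0.4278, so P(H) = 0.4278/(1+0.4278) ≈ 0.30.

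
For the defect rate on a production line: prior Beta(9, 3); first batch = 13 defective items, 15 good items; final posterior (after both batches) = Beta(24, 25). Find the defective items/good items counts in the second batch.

Because Beta–binomial updating is additive in the counts, the combined data contributed (α_post−α_prior, β_post−β_prior) successes and failures.
Total across both batches: 24−9=15 defective items, 25−3=22 good items.
Subtract the first batch: 15−13=2 defective items and 22−15=7 good items.

2 defective items and 7 good items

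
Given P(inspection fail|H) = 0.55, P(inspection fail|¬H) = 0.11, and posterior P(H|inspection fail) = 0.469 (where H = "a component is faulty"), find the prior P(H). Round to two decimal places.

Bayes' rule in odds form gives O(H|E) = O(H)·[P(E|H)/P(E|¬H)], hence O(H) = O(H|E)/LR.
Posterior odds = 0.469/(1−0.469) = 0.8832. LR = 0.55/0.11 = 5.0000.
Prior odds = 0.8832/5.0000 = 0.1766, so P(H) = 0.1766/(1+0.1766) ≈ 0.15.

P(H) = 0.15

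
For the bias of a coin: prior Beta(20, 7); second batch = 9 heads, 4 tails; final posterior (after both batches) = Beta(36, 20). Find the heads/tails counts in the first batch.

7 heads and 9 tails

Sequential conjugate updates are equivalent to a single update on the pooled data, so total successes = posterior α − prior α and total failures = posterior β − prior β.
Total across both batches: 36−20=16 heads, 20−7=13 tails.
Subtract the second batch: 16−9=7 heads and 13−4=9 tails.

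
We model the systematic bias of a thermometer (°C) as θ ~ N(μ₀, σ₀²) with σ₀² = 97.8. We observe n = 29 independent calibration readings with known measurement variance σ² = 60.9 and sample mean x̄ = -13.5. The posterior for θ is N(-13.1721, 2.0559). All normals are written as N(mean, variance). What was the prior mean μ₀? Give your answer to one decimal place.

μ₀ = 2.1

The posterior mean is a precision-weighted average: μ_n = (τ₀μ₀ + τ_data·x̄)/(τ₀+τ_data), with τ₀=1/σ₀² and τ_data=n/σ².
Here τ₀ = 1/97.8 = 0.010225 and τ_data = 29/60.9 = 0.476190, so τ_n = 0.486415.
Rearranging for μ₀: μ₀ = (μ_n·τ_n − τ_data·x̄)/τ₀ = (-13.1721·0.486415 − 0.476190·-13.5) / 0.010225 = 0.021458/0.010225 ≈ 2.1.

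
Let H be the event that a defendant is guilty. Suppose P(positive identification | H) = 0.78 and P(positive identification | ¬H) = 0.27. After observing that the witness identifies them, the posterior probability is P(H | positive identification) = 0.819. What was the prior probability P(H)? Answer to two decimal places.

Bayes' rule in odds form gives O(H|E) = O(H)·[P(E|H)/P(E|¬H)], hence O(H) = O(H|E)/LR.
Posterior odds = 0.819/(1−0.819) = 4.5249. LR = 0.78/0.27 = 2.8889.
Prior odds = 4.5249/2.8889 = 1.5663, so P(H) = 1.5663/(1+1.5663) ≈ 0.61.

P(H) = 0.61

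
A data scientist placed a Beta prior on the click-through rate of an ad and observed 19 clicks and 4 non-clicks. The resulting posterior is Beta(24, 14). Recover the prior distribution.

Beta is conjugate to the binomial likelihood: posterior = Beta(α+s, β+f).
So α = 24 − 19 = 5 and β = 14 − 4 = 10.

Beta(5, 10)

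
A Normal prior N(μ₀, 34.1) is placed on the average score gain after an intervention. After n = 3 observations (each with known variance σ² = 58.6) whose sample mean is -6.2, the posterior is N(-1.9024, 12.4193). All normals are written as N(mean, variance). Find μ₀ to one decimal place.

μ₀ = 5.6

With known observation variance, the Normal–Normal posterior has precision τ_n = τ₀ + n/σ² and mean μ_n = (τ₀μ₀ + (n/σ²)x̄)/τ_n.
Here τ₀ = 1/34.1 = 0.029326 and τ_data = 3/58.6 = 0.051195, so τ_n = 0.080521.
Rearranging for μ₀: μ₀ = (μ_n·τ_n − τ_data·x̄)/τ₀ = (-1.9024·0.080521 − 0.051195·-6.2) / 0.029326 = 0.164226/0.029326 ≈ 5.6.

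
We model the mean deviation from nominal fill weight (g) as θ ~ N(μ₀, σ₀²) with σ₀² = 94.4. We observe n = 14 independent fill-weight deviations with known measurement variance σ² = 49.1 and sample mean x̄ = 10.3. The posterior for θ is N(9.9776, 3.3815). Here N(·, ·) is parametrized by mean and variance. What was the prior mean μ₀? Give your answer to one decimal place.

With known observation variance, the Normal–Normal posterior has precision τ_n = τ₀ + n/σ² and mean μ_n = (τ₀μ₀ + (n/σ²)x̄)/τ_n.
Here τ₀ = 1/94.4 = 0.010593 and τ_data = 14/49.1 = 0.285132, so τ_n = 0.295725.
Rearranging for μ₀: μ₀ = (μ_n·τ_n − τ_data·x̄)/τ₀ = (9.9776·0.295725 − 0.285132·10.3) / 0.010593 = 0.013766/0.010593 ≈ 1.3.

μ₀ = 1.3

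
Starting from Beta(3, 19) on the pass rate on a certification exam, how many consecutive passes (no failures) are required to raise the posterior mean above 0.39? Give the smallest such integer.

After k passes and 0 failures the posterior is Beta(3+k, 19), with mean (3+k)/(3+19+k).
Set (3+k)/(22+k) > 0.39 and solve: k > (0.39·22 − 3)/(1 − 0.39) = 9.148.
The smallest integer exceeding 9.148 is 10.

k = 10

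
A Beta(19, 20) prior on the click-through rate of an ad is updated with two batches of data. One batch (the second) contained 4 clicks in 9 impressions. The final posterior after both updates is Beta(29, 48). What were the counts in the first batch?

Because Beta–binomial updating is additive in the counts, the combined data contributed (α_post−α_prior, β_post−β_prior) successes and failures.
Total across both batches: 29−19=10 clicks, 48−20=28 non-clicks.
Subtract the second batch: 10−4=6 clicks and 28−5=23 non-clicks.

6 clicks and 23 non-clicks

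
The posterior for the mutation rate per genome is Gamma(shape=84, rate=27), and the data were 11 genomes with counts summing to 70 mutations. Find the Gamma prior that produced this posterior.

Gamma(shape=14, rate=16)

Gamma–Poisson conjugacy: posterior shape = α + Σxᵢ, posterior rate = β + n.
So α = 84 − 70 = 14 and β = 27 − 11 = 16.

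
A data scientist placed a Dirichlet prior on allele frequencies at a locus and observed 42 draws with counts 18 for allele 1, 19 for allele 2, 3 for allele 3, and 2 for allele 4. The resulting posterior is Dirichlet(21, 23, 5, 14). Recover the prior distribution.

Dirichlet(3, 4, 2, 12)

For a Dirichlet(α) prior with multinomial counts c, the posterior is Dirichlet(α + c) componentwise.
Subtract each count from the matching posterior parameter: 21−18=3, 23−19=4, 5−3=2, 14−2=12.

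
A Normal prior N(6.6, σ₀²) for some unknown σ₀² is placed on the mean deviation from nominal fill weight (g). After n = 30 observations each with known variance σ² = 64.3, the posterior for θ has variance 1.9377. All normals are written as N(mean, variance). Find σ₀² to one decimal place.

Posterior precision equals prior precision plus data precision: 1/σ_n² = 1/σ₀² + n/σ².
So 1/σ₀² = 1/1.9377 − 30/64.3 = 0.516076 − 0.466563 = 0.049513.
Hence σ₀² = 1/0.049513 ≈ 20.2.

σ₀² = 20.2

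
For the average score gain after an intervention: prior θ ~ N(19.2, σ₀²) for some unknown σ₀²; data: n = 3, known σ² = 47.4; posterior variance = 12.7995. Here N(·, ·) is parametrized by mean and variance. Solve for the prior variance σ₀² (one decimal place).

σ₀² = 67.4

Posterior precision equals prior precision plus data precision: 1/σ_n² = 1/σ₀² + n/σ².
So 1/σ₀² = 1/12.7995 − 3/47.4 = 0.078128 − 0.063291 = 0.014837.
Hence σ₀² = 1/0.014837 ≈ 67.4.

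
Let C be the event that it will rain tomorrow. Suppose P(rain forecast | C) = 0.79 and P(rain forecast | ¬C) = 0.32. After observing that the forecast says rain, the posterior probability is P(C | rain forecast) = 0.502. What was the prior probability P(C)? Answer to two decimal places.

P(C) = 0.29

In odds form, posterior odds = prior odds × likelihood ratio, so prior odds = posterior odds ÷ LR.
Posterior odds = 0.502/(1−0.502) = 1.0080. LR = 0.79/0.32 = 2.4688.
Prior odds = 1.0080/2.4688 = 0.4083, so P(C) = 0.4083/(1+0.4083) ≈ 0.29.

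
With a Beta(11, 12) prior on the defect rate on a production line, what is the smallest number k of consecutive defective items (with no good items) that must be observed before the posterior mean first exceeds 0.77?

k = 30

After k defective items and 0 good items the posterior is Beta(11+k, 12), with mean (11+k)/(11+12+k).
Set (11+k)/(23+k) > 0.77 and solve: k > (0.77·23 − 11)/(1 − 0.77) = 29.174.
The smallest integer exceeding 29.174 is 30, and checking k=30: (41)/(53) = 0.7736 > 0.77.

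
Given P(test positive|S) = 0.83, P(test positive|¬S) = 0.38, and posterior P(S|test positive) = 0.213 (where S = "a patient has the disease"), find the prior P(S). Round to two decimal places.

P(S) = 0.11

In odds form, posterior odds = prior odds × likelihood ratio, so prior odds = posterior odds ÷ LR.
Posterior odds = 0.213/(1−0.213) = 0.2706. LR = 0.83/0.38 = 2.1842.
Prior odds = 0.2706/2.1842 = 0.1239, so P(S) = 0.1239/(1+0.1239) ≈ 0.11.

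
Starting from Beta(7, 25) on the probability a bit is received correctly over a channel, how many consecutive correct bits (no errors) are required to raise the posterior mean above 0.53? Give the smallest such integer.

k = 22

After k correct bits and 0 errors the posterior is Beta(7+k, 25), with mean (7+k)/(7+25+k).
Set (7+k)/(32+k) > 0.53 and solve: k > (0.53·32 − 7)/(1 − 0.53) = 21.191.
The smallest integer exceeding 21.191 is 22, and checking k=22: (29)/(54) = 0.5370 > 0.53.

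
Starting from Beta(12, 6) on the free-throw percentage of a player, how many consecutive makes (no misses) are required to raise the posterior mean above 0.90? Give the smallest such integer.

After k makes and 0 misses the posterior is Beta(12+k, 6), with mean (12+k)/(12+6+k).
Set (12+k)/(18+k) > 0.90 and solve: k > (0.90·18 − 12)/(1 − 0.90) = 42.000.
The smallest integer exceeding 42.000 is 43.

k = 43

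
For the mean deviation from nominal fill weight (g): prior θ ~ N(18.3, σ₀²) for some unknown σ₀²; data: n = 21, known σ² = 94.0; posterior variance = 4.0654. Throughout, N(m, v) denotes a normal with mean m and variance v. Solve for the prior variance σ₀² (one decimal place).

σ₀² = 44.3

For the Normal–Normal model with known σ², precisions add: τ_n = τ₀ + n/σ².
So 1/σ₀² = 1/4.0654 − 21/94.0 = 0.245978 − 0.223404 = 0.022574.
Hence σ₀² = 1/0.022574 ≈ 44.3.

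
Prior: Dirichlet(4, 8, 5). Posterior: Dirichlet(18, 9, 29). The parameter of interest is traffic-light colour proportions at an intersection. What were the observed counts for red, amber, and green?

counts (14, 1, 24)

For a Dirichlet(α) prior with multinomial counts c, the posterior is Dirichlet(α + c) componentwise.
Counts are posterior − prior componentwise: 18−4=14, 9−8=1, 29−5=24.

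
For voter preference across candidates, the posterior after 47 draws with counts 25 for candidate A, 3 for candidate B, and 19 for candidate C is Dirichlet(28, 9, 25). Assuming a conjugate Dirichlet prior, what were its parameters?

For a Dirichlet(α) prior with multinomial counts c, the posterior is Dirichlet(α + c) componentwise.
Subtract each count from the matching posterior parameter: 28−25=3, 9−3=6, 25−19=6.

Dirichlet(3, 6, 6)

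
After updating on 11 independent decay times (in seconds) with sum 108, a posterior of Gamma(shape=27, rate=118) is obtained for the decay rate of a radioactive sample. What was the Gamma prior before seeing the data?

Gamma(shape=16, rate=10)

Gamma–exponential conjugacy: posterior shape = α + n, posterior rate = β + Σtᵢ.
So α = 27 − 11 = 16 and β = 118 − 108 = 10.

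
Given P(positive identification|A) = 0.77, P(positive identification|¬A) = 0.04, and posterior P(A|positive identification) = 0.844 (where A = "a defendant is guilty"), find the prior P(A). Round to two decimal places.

P(A) = 0.22

In odds form, posterior odds = prior odds × likelihood ratio, so prior odds = posterior odds ÷ LR.
Posterior odds = 0.844/(1−0.844) = 5.4103. LR = 0.77/0.04 = 19.2500.
Prior odds = 5.4103/19.2500 = 0.2811, so P(A) = 0.2811/(1+0.2811) ≈ 0.22.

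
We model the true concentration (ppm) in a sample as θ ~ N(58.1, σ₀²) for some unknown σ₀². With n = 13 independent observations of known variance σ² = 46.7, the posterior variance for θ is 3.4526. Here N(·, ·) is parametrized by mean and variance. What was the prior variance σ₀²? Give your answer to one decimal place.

σ₀² = 88.8

Posterior precision equals prior precision plus data precision: 1/σ_n² = 1/σ₀² + n/σ².
So 1/σ₀² = 1/3.4526 − 13/46.7 = 0.289637 − 0.278373 = 0.011264.
Hence σ₀² = 1/0.011264 ≈ 88.8.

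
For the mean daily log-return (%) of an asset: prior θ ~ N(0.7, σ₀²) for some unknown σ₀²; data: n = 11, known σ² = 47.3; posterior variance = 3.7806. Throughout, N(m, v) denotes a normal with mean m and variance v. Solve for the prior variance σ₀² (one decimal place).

For the Normal–Normal model with known σ², precisions add: τ_n = τ₀ + n/σ².
So 1/σ₀² = 1/3.7806 − 11/47.3 = 0.264508 − 0.232558 = 0.031950.
Hence σ₀² = 1/0.031950 ≈ 31.3.

σ₀² = 31.3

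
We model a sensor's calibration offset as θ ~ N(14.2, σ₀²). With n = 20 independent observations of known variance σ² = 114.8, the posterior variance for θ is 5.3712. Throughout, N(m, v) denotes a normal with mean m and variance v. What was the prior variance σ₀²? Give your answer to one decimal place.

σ₀² = 83.6

For the Normal–Normal model with known σ², precisions add: τ_n = τ₀ + n/σ².
So 1/σ₀² = 1/5.3712 − 20/114.8 = 0.186178 − 0.174216 = 0.011962.
Hence σ₀² = 1/0.011962 ≈ 83.6.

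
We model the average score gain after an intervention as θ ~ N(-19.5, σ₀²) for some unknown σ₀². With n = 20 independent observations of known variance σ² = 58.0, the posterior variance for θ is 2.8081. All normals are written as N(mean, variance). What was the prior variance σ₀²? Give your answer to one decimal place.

For the Normal–Normal model with known σ², precisions add: τ_n = τ₀ + n/σ².
So 1/σ₀² = 1/2.8081 − 20/58.0 = 0.356113 − 0.344828 = 0.011285.
Hence σ₀² = 1/0.011285 ≈ 88.6.

σ₀² = 88.6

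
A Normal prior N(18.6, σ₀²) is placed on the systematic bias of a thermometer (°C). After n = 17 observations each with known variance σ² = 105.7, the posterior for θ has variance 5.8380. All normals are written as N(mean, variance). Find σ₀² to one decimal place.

For the Normal–Normal model with known σ², precisions add: τ_n = τ₀ + n/σ².
So 1/σ₀² = 1/5.8380 − 17/105.7 = 0.171292 − 0.160833 = 0.010459.
Hence σ₀² = 1/0.010459 ≈ 95.6.

σ₀² = 95.6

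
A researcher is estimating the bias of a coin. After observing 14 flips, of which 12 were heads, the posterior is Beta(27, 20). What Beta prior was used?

A Beta(a, b) prior with s successes and f failures in binomial data gives a Beta(a+s, b+f) posterior.
So a = 27 − 12 = 15 and b = 20 − 2 = 18.

Beta(15, 18)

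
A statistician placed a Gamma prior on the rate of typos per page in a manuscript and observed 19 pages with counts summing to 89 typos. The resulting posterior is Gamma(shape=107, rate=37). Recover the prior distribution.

Gamma(shape=18, rate=18)

Gamma–Poisson conjugacy: posterior shape = α + Σxᵢ, posterior rate = β + n.
So α = 107 − 89 = 18 and β = 37 − 19 = 18.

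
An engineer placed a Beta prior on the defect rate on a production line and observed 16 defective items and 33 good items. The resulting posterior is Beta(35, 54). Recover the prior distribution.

Under Beta–binomial conjugacy the posterior parameters are (α+s, β+f).
So α = 35 − 16 = 19 and β = 54 − 33 = 21.

Beta(19, 21)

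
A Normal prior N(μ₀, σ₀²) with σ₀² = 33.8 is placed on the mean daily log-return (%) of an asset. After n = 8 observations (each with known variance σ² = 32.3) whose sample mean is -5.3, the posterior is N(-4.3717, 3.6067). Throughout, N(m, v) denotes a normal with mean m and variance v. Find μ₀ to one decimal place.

The posterior mean is a precision-weighted average: μ_n = (τ₀μ₀ + τ_data·x̄)/(τ₀+τ_data), with τ₀=1/σ₀² and τ_data=n/σ².
Here τ₀ = 1/33.8 = 0.029586 and τ_data = 8/32.3 = 0.247678, so τ_n = 0.277264.
Rearranging for μ₀: μ₀ = (μ_n·τ_n − τ_data·x̄)/τ₀ = (-4.3717·0.277264 − 0.247678·-5.3) / 0.029586 = 0.100578/0.029586 ≈ 3.4.

μ₀ = 3.4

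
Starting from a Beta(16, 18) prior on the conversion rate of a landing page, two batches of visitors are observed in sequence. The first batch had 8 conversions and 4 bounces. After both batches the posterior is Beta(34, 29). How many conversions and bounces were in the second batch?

10 conversions and 7 bounces

Sequential conjugate updates are equivalent to a single update on the pooled data, so total successes = posterior α − prior α and total failures = posterior β − prior β.
Total across both batches: 34−16=18 conversions, 29−18=11 bounces.
Subtract the first batch: 18−8=10 conversions and 11−4=7 bounces.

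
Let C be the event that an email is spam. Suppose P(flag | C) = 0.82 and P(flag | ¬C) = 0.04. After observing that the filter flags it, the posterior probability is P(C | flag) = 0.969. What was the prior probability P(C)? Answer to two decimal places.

In odds form, posterior odds = prior odds × likelihood ratio, so prior odds = posterior odds ÷ LR.
Posterior odds = 0.969/(1−0.969) = 31.2581. LR = 0.82/0.04 = 20.5000.
Prior odds = 31.2581/20.5000 = 1.5248, so P(C) = 1.5248/(1+1.5248) ≈ 0.60.

P(C) = 0.60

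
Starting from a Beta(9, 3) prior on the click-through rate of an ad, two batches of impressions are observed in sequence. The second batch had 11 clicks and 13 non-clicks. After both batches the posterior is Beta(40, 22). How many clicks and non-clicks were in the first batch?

Because Beta–binomial updating is additive in the counts, the combined data contributed (α_post−α_prior, β_post−β_prior) successes and failures.
Total across both batches: 40−9=31 clicks, 22−3=19 non-clicks.
Subtract the second batch: 31−11=20 clicks and 19−13=6 non-clicks.

20 clicks and 6 non-clicks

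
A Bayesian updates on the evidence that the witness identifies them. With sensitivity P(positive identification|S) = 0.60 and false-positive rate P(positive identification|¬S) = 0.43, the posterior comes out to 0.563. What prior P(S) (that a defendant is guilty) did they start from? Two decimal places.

Bayes' rule in odds form gives O(S|E) = O(S)·[P(E|S)/P(E|¬S)], hence O(S) = O(S|E)/LR.
Posterior odds = 0.563/(1−0.563) = 1.2883. LR = 0.60/0.43 = 1.3953.
Prior odds = 1.2883/1.3953 = 0.9233, so P(S) = 0.9233/(1+0.9233) ≈ 0.48.

P(S) = 0.48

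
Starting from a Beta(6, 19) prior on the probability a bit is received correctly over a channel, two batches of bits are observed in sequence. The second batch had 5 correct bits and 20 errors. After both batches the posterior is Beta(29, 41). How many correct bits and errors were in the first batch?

18 correct bits and 2 errors

Because Beta–binomial updating is additive in the counts, the combined data contributed (α_post−α_prior, β_post−β_prior) successes and failures.
Total across both batches: 29−6=23 correct bits, 41−19=22 errors.
Subtract the second batch: 23−5=18 correct bits and 22−20=2 errors.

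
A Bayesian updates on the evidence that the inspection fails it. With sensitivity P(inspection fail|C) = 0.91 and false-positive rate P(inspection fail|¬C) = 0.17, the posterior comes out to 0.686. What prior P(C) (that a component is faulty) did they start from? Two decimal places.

P(C) = 0.29

Bayes' rule in odds form gives O(C|E) = O(C)·[P(E|C)/P(E|¬C)], hence O(C) = O(C|E)/LR.
Posterior odds = 0.686/(1−0.686) = 2.1847. LR = 0.91/0.17 = 5.3529.
Prior odds = 2.1847/5.3529 = 0.4081, so P(C) = 0.4081/(1+0.4081) ≈ 0.29.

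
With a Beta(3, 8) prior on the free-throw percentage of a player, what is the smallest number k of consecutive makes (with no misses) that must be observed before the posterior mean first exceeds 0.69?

k = 15

After k makes and 0 misses the posterior is Beta(3+k, 8), with mean (3+k)/(3+8+k).
Set (3+k)/(11+k) > 0.69 and solve: k > (0.69·11 − 3)/(1 − 0.69) = 14.806.
The smallest integer exceeding 14.806 is 15.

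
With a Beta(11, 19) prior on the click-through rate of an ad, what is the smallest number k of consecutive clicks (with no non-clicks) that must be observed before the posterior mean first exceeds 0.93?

k = 242

After k clicks and 0 non-clicks the posterior is Beta(11+k, 19), with mean (11+k)/(11+19+k).
Set (11+k)/(30+k) > 0.93 and solve: k > (0.93·30 − 11)/(1 − 0.93) = 241.429.
The smallest integer exceeding 241.429 is 242, and checking k=242: (253)/(272) = 0.9301 > 0.93.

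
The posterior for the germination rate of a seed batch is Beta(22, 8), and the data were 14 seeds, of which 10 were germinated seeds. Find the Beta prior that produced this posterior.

Beta is conjugate to the binomial likelihood: posterior = Beta(a+s, b+f).
So a = 22 − 10 = 12 and b = 8 − 4 = 4.

Beta(12, 4)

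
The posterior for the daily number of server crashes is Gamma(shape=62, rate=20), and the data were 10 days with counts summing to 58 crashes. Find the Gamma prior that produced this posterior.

Gamma–Poisson conjugacy: posterior shape = α + Σxᵢ, posterior rate = β + n.
So α = 62 − 58 = 4 and β = 20 − 10 = 10.

Gamma(shape=4, rate=10)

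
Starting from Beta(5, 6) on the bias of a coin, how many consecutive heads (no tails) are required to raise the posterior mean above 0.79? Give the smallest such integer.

After k heads and 0 tails the posterior is Beta(5+k, 6), with mean (5+k)/(5+6+k).
Set (5+k)/(11+k) > 0.79 and solve: k > (0.79·11 − 5)/(1 − 0.79) = 17.571.
The smallest integer exceeding 17.571 is 18, and checking k=18: (23)/(29) = 0.7931 > 0.79.

k = 18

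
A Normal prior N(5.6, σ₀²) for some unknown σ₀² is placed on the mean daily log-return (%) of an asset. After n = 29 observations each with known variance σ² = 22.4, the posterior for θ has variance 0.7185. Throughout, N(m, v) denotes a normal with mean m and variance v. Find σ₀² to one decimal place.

σ₀² = 10.3

For the Normal–Normal model with known σ², precisions add: τ_n = τ₀ + n/σ².
So 1/σ₀² = 1/0.7185 − 29/22.4 = 1.391788 − 1.294643 = 0.097145.
Hence σ₀² = 1/0.097145 ≈ 10.3.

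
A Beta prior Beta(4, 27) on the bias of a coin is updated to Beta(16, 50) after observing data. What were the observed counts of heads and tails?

12 heads and 23 tails

Under Beta–binomial conjugacy the posterior parameters are (a+s, b+f).
Match parameters: s=16−4=12, f=50−27=23.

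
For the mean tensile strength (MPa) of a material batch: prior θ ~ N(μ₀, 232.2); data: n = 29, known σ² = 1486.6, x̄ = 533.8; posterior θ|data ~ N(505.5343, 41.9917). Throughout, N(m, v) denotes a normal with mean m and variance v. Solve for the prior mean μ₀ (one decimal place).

The posterior mean is a precision-weighted average: μ_n = (τ₀μ₀ + τ_data·x̄)/(τ₀+τ_data), with τ₀=1/σ₀² and τ_data=n/σ².
Here τ₀ = 1/232.2 = 0.004307 and τ_data = 29/1486.6 = 0.019508, so τ_n = 0.023815.
Rearranging for μ₀: μ₀ = (μ_n·τ_n − τ_data·x̄)/τ₀ = (505.5343·0.023815 − 0.019508·533.8) / 0.004307 = 1.625929/0.004307 ≈ 377.5.

μ₀ = 377.5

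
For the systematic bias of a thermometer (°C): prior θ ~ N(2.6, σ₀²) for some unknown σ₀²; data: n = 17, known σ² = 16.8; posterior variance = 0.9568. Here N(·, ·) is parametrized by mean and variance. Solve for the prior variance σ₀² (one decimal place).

σ₀² = 30.1

Posterior precision equals prior precision plus data precision: 1/σ_n² = 1/σ₀² + n/σ².
So 1/σ₀² = 1/0.9568 − 17/16.8 = 1.045151 − 1.011905 = 0.033246.
Hence σ₀² = 1/0.033246 ≈ 30.1.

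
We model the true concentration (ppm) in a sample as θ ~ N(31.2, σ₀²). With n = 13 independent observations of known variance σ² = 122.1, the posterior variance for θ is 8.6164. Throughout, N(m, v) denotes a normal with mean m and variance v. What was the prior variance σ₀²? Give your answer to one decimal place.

σ₀² = 104.3

Posterior precision equals prior precision plus data precision: 1/σ_n² = 1/σ₀² + n/σ².
So 1/σ₀² = 1/8.6164 − 13/122.1 = 0.116058 − 0.106470 = 0.009588.
Hence σ₀² = 1/0.009588 ≈ 104.3.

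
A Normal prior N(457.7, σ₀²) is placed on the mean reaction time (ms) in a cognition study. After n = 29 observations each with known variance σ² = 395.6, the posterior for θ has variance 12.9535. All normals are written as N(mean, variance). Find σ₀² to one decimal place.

Posterior precision equals prior precision plus data precision: 1/σ_n² = 1/σ₀² + n/σ².
So 1/σ₀² = 1/12.9535 − 29/395.6 = 0.077199 − 0.073306 = 0.003893.
Hence σ₀² = 1/0.003893 ≈ 256.9.

σ₀² = 256.9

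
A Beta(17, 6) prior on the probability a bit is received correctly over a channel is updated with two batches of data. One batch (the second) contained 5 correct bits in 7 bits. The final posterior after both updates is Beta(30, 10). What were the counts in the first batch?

Because Beta–binomial updating is additive in the counts, the combined data contributed (α_post−α_prior, β_post−β_prior) successes and failures.
Total across both batches: 30−17=13 correct bits, 10−6=4 errors.
Subtract the second batch: 13−5=8 correct bits and 4−2=2 errors.

8 correct bits and 2 errors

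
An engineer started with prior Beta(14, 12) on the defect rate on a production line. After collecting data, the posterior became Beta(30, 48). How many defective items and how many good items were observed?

16 defective items and 36 good items

A Beta(a, b) prior with s successes and f failures in binomial data gives a Beta(a+s, b+f) posterior.
So s = 30 − 14 = 16 and f = 48 − 12 = 36.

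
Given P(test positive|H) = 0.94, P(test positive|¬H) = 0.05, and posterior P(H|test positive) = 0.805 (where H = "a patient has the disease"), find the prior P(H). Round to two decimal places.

Bayes' rule in odds form gives O(H|E) = O(H)·[P(E|H)/P(E|¬H)], hence O(H) = O(H|E)/LR.
Posterior odds = 0.805/(1−0.805) = 4.1282. LR = 0.94/0.05 = 18.8000.
Prior odds = 4.1282/18.8000 = 0.2196, so P(H) = 0.2196/(1+0.2196) ≈ 0.18.

P(H) = 0.18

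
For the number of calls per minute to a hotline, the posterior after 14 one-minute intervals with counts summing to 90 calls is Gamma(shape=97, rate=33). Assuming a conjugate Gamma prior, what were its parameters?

Gamma–Poisson conjugacy: posterior shape = α + Σxᵢ, posterior rate = β + n.
So α = 97 − 90 = 7 and β = 33 − 14 = 19.

Gamma(shape=7, rate=19)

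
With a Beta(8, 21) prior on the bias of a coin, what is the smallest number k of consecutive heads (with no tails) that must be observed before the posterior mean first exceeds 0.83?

After k heads and 0 tails the posterior is Beta(8+k, 21), with mean (8+k)/(8+21+k).
Set (8+k)/(29+k) > 0.83 and solve: k > (0.83·29 − 8)/(1 − 0.83) = 94.529.
The smallest integer exceeding 94.529 is 95, and checking k=95: (103)/(124) = 0.8306 > 0.83.

k = 95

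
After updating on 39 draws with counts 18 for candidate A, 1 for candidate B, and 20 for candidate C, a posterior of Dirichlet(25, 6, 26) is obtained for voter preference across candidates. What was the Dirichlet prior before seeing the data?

For a Dirichlet(α) prior with multinomial counts c, the posterior is Dirichlet(α + c) componentwise.
Subtract each count from the matching posterior parameter: 25−18=7, 6−1=5, 26−20=6.

Dirichlet(7, 5, 6)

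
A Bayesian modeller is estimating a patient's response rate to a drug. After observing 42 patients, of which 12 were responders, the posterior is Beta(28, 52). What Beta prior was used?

Under Beta–binomial conjugacy the posterior parameters are (α+s, β+f).
Subtract the data counts: 28−12=16, 52−30=22.

Beta(16, 22)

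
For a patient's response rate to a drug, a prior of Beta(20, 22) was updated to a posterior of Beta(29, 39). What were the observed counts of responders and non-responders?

9 responders and 17 non-responders

Beta is conjugate to the binomial likelihood: posterior = Beta(α+s, β+f).
So s = 29 − 20 = 9 and f = 39 − 22 = 17.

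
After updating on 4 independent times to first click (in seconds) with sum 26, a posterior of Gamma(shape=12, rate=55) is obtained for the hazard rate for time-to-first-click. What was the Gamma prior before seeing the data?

Gamma(shape=8, rate=29)

For an exponential likelihood with a Gamma(α, β) prior on the rate, n observations with total T give posterior Gamma(α+n, β+T).
So α = 12 − 4 = 8 and β = 55 − 26 = 29.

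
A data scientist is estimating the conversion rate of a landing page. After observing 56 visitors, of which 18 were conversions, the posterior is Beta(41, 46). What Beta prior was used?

Beta(23, 8)

A Beta(α, β) prior with s successes and f failures in binomial data gives a Beta(α+s, β+f) posterior.
So α = 41 − 18 = 23 and β = 46 − 38 = 8.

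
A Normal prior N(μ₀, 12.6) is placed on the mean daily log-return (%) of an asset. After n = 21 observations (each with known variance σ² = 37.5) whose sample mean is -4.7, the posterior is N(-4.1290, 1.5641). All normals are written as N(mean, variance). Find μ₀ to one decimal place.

μ₀ = -0.1

The posterior mean is a precision-weighted average: μ_n = (τ₀μ₀ + τ_data·x̄)/(τ₀+τ_data), with τ₀=1/σ₀² and τ_data=n/σ².
Here τ₀ = 1/12.6 = 0.079365 and τ_data = 21/37.5 = 0.560000, so τ_n = 0.639365.
Rearranging for μ₀: μ₀ = (μ_n·τ_n − τ_data·x̄)/τ₀ = (-4.1290·0.639365 − 0.560000·-4.7) / 0.079365 = -0.007938/0.079365 ≈ -0.1.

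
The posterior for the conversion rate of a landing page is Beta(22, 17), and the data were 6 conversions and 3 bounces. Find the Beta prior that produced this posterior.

Beta(16, 14)

Under Beta–binomial conjugacy the posterior parameters are (α+s, β+f).
So α = 22 − 6 = 16 and β = 17 − 3 = 14.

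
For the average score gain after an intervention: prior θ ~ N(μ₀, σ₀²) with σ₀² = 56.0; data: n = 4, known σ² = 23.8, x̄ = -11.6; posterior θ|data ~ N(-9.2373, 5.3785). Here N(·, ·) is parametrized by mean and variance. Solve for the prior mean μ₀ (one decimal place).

With known observation variance, the Normal–Normal posterior has precision τ_n = τ₀ + n/σ² and mean μ_n = (τ₀μ₀ + (n/σ²)x̄)/τ_n.
Here τ₀ = 1/56.0 = 0.017857 and τ_data = 4/23.8 = 0.168067, so τ_n = 0.185924.
Rearranging for μ₀: μ₀ = (μ_n·τ_n − τ_data·x̄)/τ₀ = (-9.2373·0.185924 − 0.168067·-11.6) / 0.017857 = 0.232141/0.017857 ≈ 13.0.

μ₀ = 13.0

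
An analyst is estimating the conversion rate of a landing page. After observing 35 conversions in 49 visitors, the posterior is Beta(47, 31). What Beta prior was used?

Beta is conjugate to the binomial likelihood: posterior = Beta(α+s, β+f).
So α = 47 − 35 = 12 and β = 31 − 14 = 17.

Beta(12, 17)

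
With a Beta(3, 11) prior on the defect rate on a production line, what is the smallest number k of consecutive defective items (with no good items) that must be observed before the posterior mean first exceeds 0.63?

k = 16

After k defective items and 0 good items the posterior is Beta(3+k, 11), with mean (3+k)/(3+11+k).
Set (3+k)/(14+k) > 0.63 and solve: k > (0.63·14 − 3)/(1 − 0.63) = 15.730.
The smallest integer exceeding 15.730 is 16, and checking k=16: (19)/(30) = 0.6333 > 0.63.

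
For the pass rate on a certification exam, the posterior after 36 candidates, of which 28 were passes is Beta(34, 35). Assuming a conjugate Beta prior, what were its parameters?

Beta(6, 27)

Under Beta–binomial conjugacy the posterior parameters are (a+s, b+f).
So a = 34 − 28 = 6 and b = 35 − 8 = 27.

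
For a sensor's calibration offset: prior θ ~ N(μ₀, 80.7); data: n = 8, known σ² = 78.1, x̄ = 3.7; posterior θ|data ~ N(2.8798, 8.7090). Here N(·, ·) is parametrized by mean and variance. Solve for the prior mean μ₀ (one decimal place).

μ₀ = -3.9

The posterior mean is a precision-weighted average: μ_n = (τ₀μ₀ + τ_data·x̄)/(τ₀+τ_data), with τ₀=1/σ₀² and τ_data=n/σ².
Here τ₀ = 1/80.7 = 0.012392 and τ_data = 8/78.1 = 0.102433, so τ_n = 0.114825.
Rearranging for μ₀: μ₀ = (μ_n·τ_n − τ_data·x̄)/τ₀ = (2.8798·0.114825 − 0.102433·3.7) / 0.012392 = -0.048329/0.012392 ≈ -3.9.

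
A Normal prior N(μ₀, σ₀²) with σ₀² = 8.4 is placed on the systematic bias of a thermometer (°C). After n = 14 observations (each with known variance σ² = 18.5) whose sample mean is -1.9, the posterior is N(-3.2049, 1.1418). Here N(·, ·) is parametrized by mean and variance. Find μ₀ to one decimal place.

μ₀ = -11.5

The posterior mean is a precision-weighted average: μ_n = (τ₀μ₀ + τ_data·x̄)/(τ₀+τ_data), with τ₀=1/σ₀² and τ_data=n/σ².
Here τ₀ = 1/8.4 = 0.119048 and τ_data = 14/18.5 = 0.756757, so τ_n = 0.875805.
Rearranging for μ₀: μ₀ = (μ_n·τ_n − τ_data·x̄)/τ₀ = (-3.2049·0.875805 − 0.756757·-1.9) / 0.119048 = -1.369029/0.119048 ≈ -11.5.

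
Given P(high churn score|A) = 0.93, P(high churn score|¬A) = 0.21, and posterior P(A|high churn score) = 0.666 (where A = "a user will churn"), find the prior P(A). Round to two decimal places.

Bayes' rule in odds form gives O(A|E) = O(A)·[P(E|A)/P(E|¬A)], hence O(A) = O(A|E)/LR.
Posterior odds = 0.666/(1−0.666) = 1.9940. LR = 0.93/0.21 = 4.4286.
Prior odds = 1.9940/4.4286 = 0.4503, so P(A) = 0.4503/(1+0.4503) ≈ 0.31.

P(A) = 0.31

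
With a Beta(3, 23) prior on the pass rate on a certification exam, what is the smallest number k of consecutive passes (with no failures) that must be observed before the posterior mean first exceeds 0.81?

After k passes and 0 failures the posterior is Beta(3+k, 23), with mean (3+k)/(3+23+k).
Set (3+k)/(26+k) > 0.81 and solve: k > (0.81·26 − 3)/(1 − 0.81) = 95.053.
The smallest integer exceeding 95.053 is 96, and checking k=96: (99)/(122) = 0.8115 > 0.81.

k = 96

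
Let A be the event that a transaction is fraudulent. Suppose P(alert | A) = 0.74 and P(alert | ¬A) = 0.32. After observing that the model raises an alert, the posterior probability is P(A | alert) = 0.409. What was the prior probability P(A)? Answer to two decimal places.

P(A) = 0.23

Bayes' rule in odds form gives O(A|E) = O(A)·[P(E|A)/P(E|¬A)], hence O(A) = O(A|E)/LR.
Posterior odds = 0.409/(1−0.409) = 0.6920. LR = 0.74/0.32 = 2.3125.
Prior odds = 0.6920/2.3125 = 0.2992, so P(A) = 0.2992/(1+0.2992) ≈ 0.23.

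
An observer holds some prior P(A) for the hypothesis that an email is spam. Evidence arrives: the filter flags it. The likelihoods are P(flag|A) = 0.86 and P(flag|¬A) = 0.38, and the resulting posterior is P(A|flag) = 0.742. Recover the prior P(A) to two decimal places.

P(A) = 0.56

Bayes' rule in odds form gives O(A|E) = O(A)·[P(E|A)/P(E|¬A)], hence O(A) = O(A|E)/LR.
Posterior odds = 0.742/(1−0.742) = 2.8760. LR = 0.86/0.38 = 2.2632.
Prior odds = 2.8760/2.2632 = 1.2708, so P(A) = 1.2708/(1+1.2708) ≈ 0.56.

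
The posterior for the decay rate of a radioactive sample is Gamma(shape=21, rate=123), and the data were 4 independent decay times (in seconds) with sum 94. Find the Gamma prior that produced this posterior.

For an exponential likelihood with a Gamma(α, β) prior on the rate, n observations with total T give posterior Gamma(α+n, β+T).
So α = 21 − 4 = 17 and β = 123 − 94 = 29.

Gamma(shape=17, rate=29)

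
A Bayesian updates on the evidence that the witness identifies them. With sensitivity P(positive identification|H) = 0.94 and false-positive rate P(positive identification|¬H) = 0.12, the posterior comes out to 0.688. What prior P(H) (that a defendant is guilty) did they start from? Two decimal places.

Bayes' rule in odds form gives O(H|E) = O(H)·[P(E|H)/P(E|¬H)], hence O(H) = O(H|E)/LR.
Posterior odds = 0.688/(1−0.688) = 2.2051. LR = 0.94/0.12 = 7.8333.
Prior odds = 2.2051/7.8333 = 0.2815, so P(H) = 0.2815/(1+0.2815) ≈ 0.22.

P(H) = 0.22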